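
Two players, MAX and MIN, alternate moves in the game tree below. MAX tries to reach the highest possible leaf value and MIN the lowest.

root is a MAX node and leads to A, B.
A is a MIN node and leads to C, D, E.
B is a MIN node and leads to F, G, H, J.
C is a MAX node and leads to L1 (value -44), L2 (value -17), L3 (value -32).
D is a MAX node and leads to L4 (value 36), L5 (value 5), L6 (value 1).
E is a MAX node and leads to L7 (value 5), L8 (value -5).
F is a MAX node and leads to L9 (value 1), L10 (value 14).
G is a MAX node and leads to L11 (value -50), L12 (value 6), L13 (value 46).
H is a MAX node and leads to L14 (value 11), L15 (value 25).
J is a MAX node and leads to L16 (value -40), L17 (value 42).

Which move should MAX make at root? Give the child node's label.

C (MAX): max(-44, -17, -32) = -17
D (MAX): max(36, 5, 1) = 36
E (MAX): max(5, -5) = 5
A (MIN): min(-17, 36, 5) = -17
F (MAX): max(1, 14) = 14
G (MAX): max(-50, 6, 46) = 46
H (MAX): max(11, 25) = 25
J (MAX): max(-40, 42) = 42
B (MIN): min(14, 46, 25, 42) = 14
root (MAX): max(-17, 14) = 14
MAX at root wants the highest of {A=-17, B=14}, so chooses B.

B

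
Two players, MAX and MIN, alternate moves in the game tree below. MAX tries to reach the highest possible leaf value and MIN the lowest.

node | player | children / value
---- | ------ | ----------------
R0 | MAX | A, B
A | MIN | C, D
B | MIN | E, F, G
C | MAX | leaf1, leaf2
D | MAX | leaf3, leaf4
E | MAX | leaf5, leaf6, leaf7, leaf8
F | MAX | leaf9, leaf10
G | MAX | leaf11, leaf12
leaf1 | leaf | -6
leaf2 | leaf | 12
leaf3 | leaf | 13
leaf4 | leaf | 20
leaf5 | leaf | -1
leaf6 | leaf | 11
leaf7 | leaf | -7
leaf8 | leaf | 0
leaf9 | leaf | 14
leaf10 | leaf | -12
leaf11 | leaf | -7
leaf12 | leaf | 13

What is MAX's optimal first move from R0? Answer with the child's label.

C (MAX): max(-6, 12) = 12
D (MAX): max(13, 20) = 20
A (MIN): min(12, 20) = 12
E (MAX): max(-1, 11, -7, 0) = 11
F (MAX): max(14, -12) = 14
G (MAX): max(-7, 13) = 13
B (MIN): min(11, 14, 13) = 11
R0 (MAX): max(12, 11) = 12
MAX at R0 wants the highest of {A=12, B=11}, so chooses A.

A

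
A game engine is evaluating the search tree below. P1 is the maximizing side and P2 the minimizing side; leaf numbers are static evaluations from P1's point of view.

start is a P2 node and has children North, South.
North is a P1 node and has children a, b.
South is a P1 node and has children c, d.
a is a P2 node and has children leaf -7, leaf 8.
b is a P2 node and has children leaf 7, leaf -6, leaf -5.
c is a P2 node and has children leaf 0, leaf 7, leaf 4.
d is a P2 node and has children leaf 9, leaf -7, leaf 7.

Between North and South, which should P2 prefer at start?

North

a (P2): min(-7, 8) = -7
b (P2): min(7, -6, -5) = -6
North (P1): max(-7, -6) = -6
c (P2): min(0, 7, 4) = 0
d (P2): min(9, -7, 7) = -7
South (P1): max(0, -7) = 0
P2 prefers the lower value; North=-6, South=0. North is better since -6 < 0.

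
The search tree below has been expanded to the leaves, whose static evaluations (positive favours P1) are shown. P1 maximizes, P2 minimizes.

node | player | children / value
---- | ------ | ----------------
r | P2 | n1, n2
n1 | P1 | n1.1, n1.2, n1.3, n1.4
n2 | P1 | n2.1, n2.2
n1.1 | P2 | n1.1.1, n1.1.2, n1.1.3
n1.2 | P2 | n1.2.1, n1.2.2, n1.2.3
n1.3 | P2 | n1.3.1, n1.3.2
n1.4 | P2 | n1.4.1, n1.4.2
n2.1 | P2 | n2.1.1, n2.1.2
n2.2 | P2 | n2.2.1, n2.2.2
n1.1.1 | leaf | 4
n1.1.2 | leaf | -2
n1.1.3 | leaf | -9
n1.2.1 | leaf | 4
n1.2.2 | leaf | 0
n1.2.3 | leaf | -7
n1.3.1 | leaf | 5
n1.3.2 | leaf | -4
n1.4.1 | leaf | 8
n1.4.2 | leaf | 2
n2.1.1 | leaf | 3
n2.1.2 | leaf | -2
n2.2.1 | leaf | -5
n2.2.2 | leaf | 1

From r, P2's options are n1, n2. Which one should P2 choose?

n2

n1.1 (P2): min(4, -2, -9) = -9
n1.2 (P2): min(4, 0, -7) = -7
n1.3 (P2): min(5, -4) = -4
n1.4 (P2): min(8, 2) = 2
n1 (P1): max(-9, -7, -4, 2) = 2
n2.1 (P2): min(3, -2) = -2
n2.2 (P2): min(-5, 1) = -5
n2 (P1): max(-2, -5) = -2
r (P2): min(2, -2) = -2
P2 at r wants the lowest of {n1=2, n2=-2}, so chooses n2.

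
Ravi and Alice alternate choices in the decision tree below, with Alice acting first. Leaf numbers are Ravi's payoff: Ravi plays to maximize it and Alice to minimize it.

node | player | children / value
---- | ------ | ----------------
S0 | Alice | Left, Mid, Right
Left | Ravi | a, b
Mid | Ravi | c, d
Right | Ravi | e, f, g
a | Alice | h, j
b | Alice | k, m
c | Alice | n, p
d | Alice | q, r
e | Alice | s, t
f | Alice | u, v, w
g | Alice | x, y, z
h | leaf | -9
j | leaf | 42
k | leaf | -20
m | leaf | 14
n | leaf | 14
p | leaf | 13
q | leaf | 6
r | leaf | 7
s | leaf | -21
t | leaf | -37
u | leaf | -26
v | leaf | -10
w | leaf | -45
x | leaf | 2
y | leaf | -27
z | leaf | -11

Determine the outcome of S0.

-27

a (Alice): min(-9, 42) = -9
b (Alice): min(-20, 14) = -20
Left (Ravi): max(-9, -20) = -9
c (Alice): min(14, 13) = 13
d (Alice): min(6, 7) = 6
Mid (Ravi): max(13, 6) = 13
e (Alice): min(-21, -37) = -37
f (Alice): min(-26, -10, -45) = -45
g (Alice): min(2, -27, -11) = -27
Right (Ravi): max(-37, -45, -27) = -27
S0 (Alice): min(-9, 13, -27) = -27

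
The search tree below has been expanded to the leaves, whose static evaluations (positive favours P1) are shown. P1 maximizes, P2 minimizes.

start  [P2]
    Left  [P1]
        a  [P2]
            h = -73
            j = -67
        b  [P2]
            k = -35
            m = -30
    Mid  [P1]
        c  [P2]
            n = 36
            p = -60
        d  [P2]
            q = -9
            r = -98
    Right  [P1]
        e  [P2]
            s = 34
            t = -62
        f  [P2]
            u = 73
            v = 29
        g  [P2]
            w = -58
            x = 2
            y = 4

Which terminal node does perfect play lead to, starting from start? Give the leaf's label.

a (P2): min(-73, -67) = -73
b (P2): min(-35, -30) = -35
Left (P1): max(-73, -35) = -35
c (P2): min(36, -60) = -60
d (P2): min(-9, -98) = -98
Mid (P1): max(-60, -98) = -60
e (P2): min(34, -62) = -62
f (P2): min(73, 29) = 29
g (P2): min(-58, 2, 4) = -58
Right (P1): max(-62, 29, -58) = 29
start (P2): min(-35, -60, 29) = -60
At start, P2 picks Mid (lowest: -60).
At Mid, P1 picks c (highest: -60).
At c, P2 picks p (lowest: -60).
Terminal value -60.

p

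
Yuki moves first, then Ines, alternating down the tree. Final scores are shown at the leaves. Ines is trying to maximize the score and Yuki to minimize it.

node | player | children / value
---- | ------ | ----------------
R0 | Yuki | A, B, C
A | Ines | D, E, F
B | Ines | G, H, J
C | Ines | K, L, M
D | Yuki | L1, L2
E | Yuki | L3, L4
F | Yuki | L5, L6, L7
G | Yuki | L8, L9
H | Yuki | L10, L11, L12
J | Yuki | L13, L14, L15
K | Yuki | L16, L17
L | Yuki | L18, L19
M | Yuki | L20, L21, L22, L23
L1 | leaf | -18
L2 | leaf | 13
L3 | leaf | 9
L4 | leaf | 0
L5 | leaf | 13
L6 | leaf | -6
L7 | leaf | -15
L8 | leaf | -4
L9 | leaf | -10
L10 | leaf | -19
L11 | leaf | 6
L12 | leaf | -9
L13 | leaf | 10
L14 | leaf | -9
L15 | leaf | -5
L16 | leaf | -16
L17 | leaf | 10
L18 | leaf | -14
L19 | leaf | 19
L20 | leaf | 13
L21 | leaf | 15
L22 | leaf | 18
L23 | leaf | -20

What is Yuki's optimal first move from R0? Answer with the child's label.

C

D (Yuki): min(-18, 13) = -18
E (Yuki): min(9, 0) = 0
F (Yuki): min(13, -6, -15) = -15
A (Ines): max(-18, 0, -15) = 0
G (Yuki): min(-4, -10) = -10
H (Yuki): min(-19, 6, -9) = -19
J (Yuki): min(10, -9, -5) = -9
B (Ines): max(-10, -19, -9) = -9
K (Yuki): min(-16, 10) = -16
L (Yuki): min(-14, 19) = -14
M (Yuki): min(13, 15, 18, -20) = -20
C (Ines): max(-16, -14, -20) = -14
R0 (Yuki): min(0, -9, -14) = -14
Yuki at R0 wants the lowest of {A=0, B=-9, C=-14}, so chooses C.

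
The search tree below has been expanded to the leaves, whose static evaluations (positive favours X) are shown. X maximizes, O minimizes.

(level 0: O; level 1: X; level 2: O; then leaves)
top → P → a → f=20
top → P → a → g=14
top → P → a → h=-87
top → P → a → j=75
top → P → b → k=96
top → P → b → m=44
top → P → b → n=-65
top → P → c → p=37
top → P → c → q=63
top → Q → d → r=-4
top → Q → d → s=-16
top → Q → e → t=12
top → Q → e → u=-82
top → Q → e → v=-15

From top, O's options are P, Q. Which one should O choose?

a (O): min(20, 14, -87, 75) = -87
b (O): min(96, 44, -65) = -65
c (O): min(37, 63) = 37
P (X): max(-87, -65, 37) = 37
d (O): min(-4, -16) = -16
e (O): min(12, -82, -15) = -82
Q (X): max(-16, -82) = -16
top (O): min(37, -16) = -16
O at top wants the lowest of {P=37, Q=-16}, so chooses Q.

Q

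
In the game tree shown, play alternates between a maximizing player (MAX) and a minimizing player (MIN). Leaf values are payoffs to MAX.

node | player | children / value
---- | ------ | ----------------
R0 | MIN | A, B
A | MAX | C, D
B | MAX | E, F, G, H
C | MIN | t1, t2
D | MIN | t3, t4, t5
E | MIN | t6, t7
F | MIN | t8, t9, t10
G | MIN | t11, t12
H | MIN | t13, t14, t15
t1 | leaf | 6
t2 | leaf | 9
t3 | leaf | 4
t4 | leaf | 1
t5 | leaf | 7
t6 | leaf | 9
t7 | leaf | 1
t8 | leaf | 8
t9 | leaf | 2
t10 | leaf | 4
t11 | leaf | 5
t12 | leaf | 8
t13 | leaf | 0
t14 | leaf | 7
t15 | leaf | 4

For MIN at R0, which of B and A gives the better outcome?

B

E (MIN): min(9, 1) = 1
F (MIN): min(8, 2, 4) = 2
G (MIN): min(5, 8) = 5
H (MIN): min(0, 7, 4) = 0
B (MAX): max(1, 2, 5, 0) = 5
C (MIN): min(6, 9) = 6
D (MIN): min(4, 1, 7) = 1
A (MAX): max(6, 1) = 6
MIN prefers the lower value; B=5, A=6. B is better since 5 < 6.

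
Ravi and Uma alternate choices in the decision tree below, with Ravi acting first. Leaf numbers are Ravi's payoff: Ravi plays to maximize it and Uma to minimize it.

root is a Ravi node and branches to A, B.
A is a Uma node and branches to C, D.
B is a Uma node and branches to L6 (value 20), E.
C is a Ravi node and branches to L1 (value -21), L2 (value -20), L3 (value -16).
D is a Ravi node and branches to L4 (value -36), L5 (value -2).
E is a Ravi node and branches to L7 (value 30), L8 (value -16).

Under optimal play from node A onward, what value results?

-16

C (Ravi): max(-21, -20, -16) = -16
D (Ravi): max(-36, -2) = -2
A (Uma): min(-16, -2) = -16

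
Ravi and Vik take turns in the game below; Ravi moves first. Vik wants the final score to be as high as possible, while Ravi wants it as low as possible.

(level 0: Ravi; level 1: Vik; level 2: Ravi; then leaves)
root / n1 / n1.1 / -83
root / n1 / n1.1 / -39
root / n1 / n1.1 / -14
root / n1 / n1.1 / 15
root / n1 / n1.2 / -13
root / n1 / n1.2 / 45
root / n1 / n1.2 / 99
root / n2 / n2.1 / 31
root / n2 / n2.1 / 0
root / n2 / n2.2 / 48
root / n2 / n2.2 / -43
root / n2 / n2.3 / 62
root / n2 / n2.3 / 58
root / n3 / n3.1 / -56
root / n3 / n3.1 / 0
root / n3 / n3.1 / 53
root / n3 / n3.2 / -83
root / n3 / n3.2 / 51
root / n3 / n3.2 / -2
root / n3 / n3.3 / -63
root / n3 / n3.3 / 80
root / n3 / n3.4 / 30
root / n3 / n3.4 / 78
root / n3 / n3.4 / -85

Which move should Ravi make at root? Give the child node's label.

n3

n1.1 (Ravi): min(-83, -39, -14, 15) = -83
n1.2 (Ravi): min(-13, 45, 99) = -13
n1 (Vik): max(-83, -13) = -13
n2.1 (Ravi): min(31, 0) = 0
n2.2 (Ravi): min(48, -43) = -43
n2.3 (Ravi): min(62, 58) = 58
n2 (Vik): max(0, -43, 58) = 58
n3.1 (Ravi): min(-56, 0, 53) = -56
n3.2 (Ravi): min(-83, 51, -2) = -83
n3.3 (Ravi): min(-63, 80) = -63
n3.4 (Ravi): min(30, 78, -85) = -85
n3 (Vik): max(-56, -83, -63, -85) = -56
root (Ravi): min(-13, 58, -56) = -56
Ravi at root wants the lowest of {n1=-13, n2=58, n3=-56}, so chooses n3.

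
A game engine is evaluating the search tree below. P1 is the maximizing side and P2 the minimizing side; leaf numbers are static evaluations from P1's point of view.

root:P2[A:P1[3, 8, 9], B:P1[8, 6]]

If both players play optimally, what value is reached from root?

8

A (P1): max(3, 8, 9) = 9
B (P1): max(8, 6) = 8
root (P2): min(9, 8) = 8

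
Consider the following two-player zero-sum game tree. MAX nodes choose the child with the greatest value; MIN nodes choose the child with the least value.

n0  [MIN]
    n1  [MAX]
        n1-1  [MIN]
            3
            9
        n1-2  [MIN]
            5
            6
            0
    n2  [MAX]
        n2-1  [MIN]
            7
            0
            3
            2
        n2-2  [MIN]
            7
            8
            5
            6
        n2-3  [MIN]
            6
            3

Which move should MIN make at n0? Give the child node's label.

n1-1 (MIN): min(3, 9) = 3
n1-2 (MIN): min(5, 6, 0) = 0
n1 (MAX): max(3, 0) = 3
n2-1 (MIN): min(7, 0, 3, 2) = 0
n2-2 (MIN): min(7, 8, 5, 6) = 5
n2-3 (MIN): min(6, 3) = 3
n2 (MAX): max(0, 5, 3) = 5
n0 (MIN): min(3, 5) = 3
MIN at n0 wants the lowest of {n1=3, n2=5}, so chooses n1.

n1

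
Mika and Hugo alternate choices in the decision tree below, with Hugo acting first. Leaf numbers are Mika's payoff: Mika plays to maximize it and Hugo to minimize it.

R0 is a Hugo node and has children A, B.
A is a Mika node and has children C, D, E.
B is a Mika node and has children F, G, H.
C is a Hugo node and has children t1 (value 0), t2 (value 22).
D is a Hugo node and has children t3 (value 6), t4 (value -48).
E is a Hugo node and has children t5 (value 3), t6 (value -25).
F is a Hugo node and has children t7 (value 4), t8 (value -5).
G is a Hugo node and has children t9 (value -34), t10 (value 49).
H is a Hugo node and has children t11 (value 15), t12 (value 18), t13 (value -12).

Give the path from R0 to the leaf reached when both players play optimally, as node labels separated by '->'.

C (Hugo): min(0, 22) = 0
D (Hugo): min(6, -48) = -48
E (Hugo): min(3, -25) = -25
A (Mika): max(0, -48, -25) = 0
F (Hugo): min(4, -5) = -5
G (Hugo): min(-34, 49) = -34
H (Hugo): min(15, 18, -12) = -12
B (Mika): max(-5, -34, -12) = -5
R0 (Hugo): min(0, -5) = -5
At R0, Hugo picks B (lowest: -5).
At B, Mika picks F (highest: -5).
At F, Hugo picks t8 (lowest: -5).
Terminal value -5.

R0 -> B -> F -> t8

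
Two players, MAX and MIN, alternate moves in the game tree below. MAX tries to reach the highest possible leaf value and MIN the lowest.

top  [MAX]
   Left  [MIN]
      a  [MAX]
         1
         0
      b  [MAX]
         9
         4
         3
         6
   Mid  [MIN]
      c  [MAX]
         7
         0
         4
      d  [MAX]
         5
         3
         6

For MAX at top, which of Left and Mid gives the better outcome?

Mid

a (MAX): max(1, 0) = 1
b (MAX): max(9, 4, 3, 6) = 9
Left (MIN): min(1, 9) = 1
c (MAX): max(7, 0, 4) = 7
d (MAX): max(5, 3, 6) = 6
Mid (MIN): min(7, 6) = 6
MAX prefers the higher value; Left=1, Mid=6. Mid is better since 6 > 1.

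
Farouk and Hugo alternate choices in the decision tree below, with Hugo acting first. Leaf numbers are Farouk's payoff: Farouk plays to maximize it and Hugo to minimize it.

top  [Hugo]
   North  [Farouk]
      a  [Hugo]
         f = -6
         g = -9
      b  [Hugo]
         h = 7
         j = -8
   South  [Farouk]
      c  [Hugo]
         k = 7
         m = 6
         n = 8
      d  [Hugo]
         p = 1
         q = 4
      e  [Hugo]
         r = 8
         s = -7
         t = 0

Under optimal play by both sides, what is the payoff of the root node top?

-8

a (Hugo): min(-6, -9) = -9
b (Hugo): min(7, -8) = -8
North (Farouk): max(-9, -8) = -8
c (Hugo): min(7, 6, 8) = 6
d (Hugo): min(1, 4) = 1
e (Hugo): min(8, -7, 0) = -7
South (Farouk): max(6, 1, -7) = 6
top (Hugo): min(-8, 6) = -8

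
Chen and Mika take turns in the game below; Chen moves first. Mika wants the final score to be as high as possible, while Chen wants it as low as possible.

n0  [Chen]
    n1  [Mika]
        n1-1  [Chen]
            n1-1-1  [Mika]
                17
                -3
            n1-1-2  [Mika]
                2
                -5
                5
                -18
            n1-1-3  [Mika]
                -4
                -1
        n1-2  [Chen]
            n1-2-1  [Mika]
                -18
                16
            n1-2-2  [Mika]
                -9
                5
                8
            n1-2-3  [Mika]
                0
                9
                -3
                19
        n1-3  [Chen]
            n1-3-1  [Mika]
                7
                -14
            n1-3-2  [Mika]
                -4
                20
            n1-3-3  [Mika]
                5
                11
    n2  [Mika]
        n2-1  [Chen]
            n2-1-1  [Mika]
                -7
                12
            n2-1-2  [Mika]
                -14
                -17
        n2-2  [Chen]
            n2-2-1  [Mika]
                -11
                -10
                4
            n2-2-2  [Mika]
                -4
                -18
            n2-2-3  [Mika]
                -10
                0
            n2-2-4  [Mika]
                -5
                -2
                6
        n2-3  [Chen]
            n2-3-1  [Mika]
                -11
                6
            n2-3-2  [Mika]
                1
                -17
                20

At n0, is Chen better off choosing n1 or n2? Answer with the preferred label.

n1-1-1 (Mika): max(17, -3) = 17
n1-1-2 (Mika): max(2, -5, 5, -18) = 5
n1-1-3 (Mika): max(-4, -1) = -1
n1-1 (Chen): min(17, 5, -1) = -1
n1-2-1 (Mika): max(-18, 16) = 16
n1-2-2 (Mika): max(-9, 5, 8) = 8
n1-2-3 (Mika): max(0, 9, -3, 19) = 19
n1-2 (Chen): min(16, 8, 19) = 8
n1-3-1 (Mika): max(7, -14) = 7
n1-3-2 (Mika): max(-4, 20) = 20
n1-3-3 (Mika): max(5, 11) = 11
n1-3 (Chen): min(7, 20, 11) = 7
n1 (Mika): max(-1, 8, 7) = 8
n2-1-1 (Mika): max(-7, 12) = 12
n2-1-2 (Mika): max(-14, -17) = -14
n2-1 (Chen): min(12, -14) = -14
n2-2-1 (Mika): max(-11, -10, 4) = 4
n2-2-2 (Mika): max(-4, -18) = -4
n2-2-3 (Mika): max(-10, 0) = 0
n2-2-4 (Mika): max(-5, -2, 6) = 6
n2-2 (Chen): min(4, -4, 0, 6) = -4
n2-3-1 (Mika): max(-11, 6) = 6
n2-3-2 (Mika): max(1, -17, 20) = 20
n2-3 (Chen): min(6, 20) = 6
n2 (Mika): max(-14, -4, 6) = 6
Chen prefers the lower value; n1=8, n2=6. n2 is better since 6 < 8.

n2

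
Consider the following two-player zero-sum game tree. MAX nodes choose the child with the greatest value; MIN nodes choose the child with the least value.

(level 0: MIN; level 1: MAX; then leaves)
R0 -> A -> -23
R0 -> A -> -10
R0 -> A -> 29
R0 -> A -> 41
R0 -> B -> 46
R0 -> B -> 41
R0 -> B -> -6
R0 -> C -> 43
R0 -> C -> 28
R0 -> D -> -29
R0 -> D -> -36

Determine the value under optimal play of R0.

-29

A (MAX): max(-23, -10, 29, 41) = 41
B (MAX): max(46, 41, -6) = 46
C (MAX): max(43, 28) = 43
D (MAX): max(-29, -36) = -29
R0 (MIN): min(41, 46, 43, -29) = -29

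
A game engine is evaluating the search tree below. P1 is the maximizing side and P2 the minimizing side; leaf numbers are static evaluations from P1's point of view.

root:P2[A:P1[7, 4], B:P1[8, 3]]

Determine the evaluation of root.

A (P1): max(7, 4) = 7
B (P1): max(8, 3) = 8
root (P2): min(7, 8) = 7

7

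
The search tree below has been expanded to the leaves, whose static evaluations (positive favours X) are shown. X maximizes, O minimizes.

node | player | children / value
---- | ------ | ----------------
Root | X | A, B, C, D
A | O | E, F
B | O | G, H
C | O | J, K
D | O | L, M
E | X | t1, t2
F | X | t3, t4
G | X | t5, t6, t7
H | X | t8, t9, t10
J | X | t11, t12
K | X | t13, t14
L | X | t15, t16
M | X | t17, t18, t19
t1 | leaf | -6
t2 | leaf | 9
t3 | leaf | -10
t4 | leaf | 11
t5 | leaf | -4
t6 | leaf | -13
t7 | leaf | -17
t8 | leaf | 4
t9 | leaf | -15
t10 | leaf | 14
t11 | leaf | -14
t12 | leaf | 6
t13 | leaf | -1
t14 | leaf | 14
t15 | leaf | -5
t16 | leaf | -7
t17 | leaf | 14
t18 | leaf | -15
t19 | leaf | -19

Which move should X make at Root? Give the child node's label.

A

E (X): max(-6, 9) = 9
F (X): max(-10, 11) = 11
A (O): min(9, 11) = 9
G (X): max(-4, -13, -17) = -4
H (X): max(4, -15, 14) = 14
B (O): min(-4, 14) = -4
J (X): max(-14, 6) = 6
K (X): max(-1, 14) = 14
C (O): min(6, 14) = 6
L (X): max(-5, -7) = -5
M (X): max(14, -15, -19) = 14
D (O): min(-5, 14) = -5
Root (X): max(9, -4, 6, -5) = 9
X at Root wants the highest of {A=9, B=-4, C=6, D=-5}, so chooses A.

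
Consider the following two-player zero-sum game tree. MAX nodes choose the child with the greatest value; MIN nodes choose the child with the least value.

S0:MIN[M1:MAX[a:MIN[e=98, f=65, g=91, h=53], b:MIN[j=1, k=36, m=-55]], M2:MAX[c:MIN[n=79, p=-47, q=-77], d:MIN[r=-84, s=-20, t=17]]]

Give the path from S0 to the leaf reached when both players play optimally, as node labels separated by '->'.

a (MIN): min(98, 65, 91, 53) = 53
b (MIN): min(1, 36, -55) = -55
M1 (MAX): max(53, -55) = 53
c (MIN): min(79, -47, -77) = -77
d (MIN): min(-84, -20, 17) = -84
M2 (MAX): max(-77, -84) = -77
S0 (MIN): min(53, -77) = -77
At S0, MIN picks M2 (lowest: -77).
At M2, MAX picks c (highest: -77).
At c, MIN picks q (lowest: -77).
Terminal value -77.

S0 -> M2 -> c -> q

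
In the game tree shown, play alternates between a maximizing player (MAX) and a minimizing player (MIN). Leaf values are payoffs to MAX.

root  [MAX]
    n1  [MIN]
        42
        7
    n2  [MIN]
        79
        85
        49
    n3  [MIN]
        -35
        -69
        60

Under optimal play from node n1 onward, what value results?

n1 (MIN): min(42, 7) = 7

7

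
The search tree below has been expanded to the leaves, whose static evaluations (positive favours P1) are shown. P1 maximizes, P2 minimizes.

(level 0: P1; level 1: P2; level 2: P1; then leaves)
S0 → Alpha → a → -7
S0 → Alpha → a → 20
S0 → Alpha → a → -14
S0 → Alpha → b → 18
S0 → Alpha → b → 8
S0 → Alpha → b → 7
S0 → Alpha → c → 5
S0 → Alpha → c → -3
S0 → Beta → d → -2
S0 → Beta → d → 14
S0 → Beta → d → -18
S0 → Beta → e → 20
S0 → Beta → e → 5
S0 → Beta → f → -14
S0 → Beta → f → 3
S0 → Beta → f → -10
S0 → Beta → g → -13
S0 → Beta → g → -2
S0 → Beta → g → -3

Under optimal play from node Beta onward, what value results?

d (P1): max(-2, 14, -18) = 14
e (P1): max(20, 5) = 20
f (P1): max(-14, 3, -10) = 3
g (P1): max(-13, -2, -3) = -2
Beta (P2): min(14, 20, 3, -2) = -2

-2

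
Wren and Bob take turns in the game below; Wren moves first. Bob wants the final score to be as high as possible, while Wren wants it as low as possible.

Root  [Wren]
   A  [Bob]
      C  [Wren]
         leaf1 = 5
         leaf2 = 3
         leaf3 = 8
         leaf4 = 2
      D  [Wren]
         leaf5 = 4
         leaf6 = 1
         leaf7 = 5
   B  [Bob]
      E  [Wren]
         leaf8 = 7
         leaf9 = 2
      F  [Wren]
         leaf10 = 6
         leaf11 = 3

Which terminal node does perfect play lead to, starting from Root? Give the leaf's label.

C (Wren): min(5, 3, 8, 2) = 2
D (Wren): min(4, 1, 5) = 1
A (Bob): max(2, 1) = 2
E (Wren): min(7, 2) = 2
F (Wren): min(6, 3) = 3
B (Bob): max(2, 3) = 3
Root (Wren): min(2, 3) = 2
At Root, Wren picks A (lowest: 2).
At A, Bob picks C (highest: 2).
At C, Wren picks leaf4 (lowest: 2).
Terminal value 2.

leaf4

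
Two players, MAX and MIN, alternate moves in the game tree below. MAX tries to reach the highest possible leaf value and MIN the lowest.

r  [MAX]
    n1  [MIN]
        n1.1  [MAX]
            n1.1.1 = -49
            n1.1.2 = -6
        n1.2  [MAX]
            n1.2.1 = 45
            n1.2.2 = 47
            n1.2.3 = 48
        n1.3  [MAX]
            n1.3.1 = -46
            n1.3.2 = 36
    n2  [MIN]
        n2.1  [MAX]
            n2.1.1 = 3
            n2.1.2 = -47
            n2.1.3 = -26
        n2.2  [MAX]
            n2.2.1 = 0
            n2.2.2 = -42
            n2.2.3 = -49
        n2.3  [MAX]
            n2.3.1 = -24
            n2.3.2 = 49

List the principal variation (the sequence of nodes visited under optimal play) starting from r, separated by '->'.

n1.1 (MAX): max(-49, -6) = -6
n1.2 (MAX): max(45, 47, 48) = 48
n1.3 (MAX): max(-46, 36) = 36
n1 (MIN): min(-6, 48, 36) = -6
n2.1 (MAX): max(3, -47, -26) = 3
n2.2 (MAX): max(0, -42, -49) = 0
n2.3 (MAX): max(-24, 49) = 49
n2 (MIN): min(3, 0, 49) = 0
r (MAX): max(-6, 0) = 0
At r, MAX picks n2 (highest: 0).
At n2, MIN picks n2.2 (lowest: 0).
At n2.2, MAX picks n2.2.1 (highest: 0).
Terminal value 0.

r -> n2 -> n2.2 -> n2.2.1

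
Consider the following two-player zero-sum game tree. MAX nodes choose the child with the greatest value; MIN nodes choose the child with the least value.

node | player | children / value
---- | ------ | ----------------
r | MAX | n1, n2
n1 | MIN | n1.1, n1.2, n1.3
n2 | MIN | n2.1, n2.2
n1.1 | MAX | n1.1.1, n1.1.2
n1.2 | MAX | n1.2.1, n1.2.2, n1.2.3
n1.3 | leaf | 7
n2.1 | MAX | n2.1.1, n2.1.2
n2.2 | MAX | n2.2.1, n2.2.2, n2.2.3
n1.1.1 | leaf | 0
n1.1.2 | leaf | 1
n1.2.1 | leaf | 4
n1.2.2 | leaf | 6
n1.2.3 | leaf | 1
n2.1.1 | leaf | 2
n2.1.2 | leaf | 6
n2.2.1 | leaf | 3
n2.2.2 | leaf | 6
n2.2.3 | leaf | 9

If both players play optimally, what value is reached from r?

n1.1 (MAX): max(0, 1) = 1
n1.2 (MAX): max(4, 6, 1) = 6
n1 (MIN): min(1, 6, 7) = 1
n2.1 (MAX): max(2, 6) = 6
n2.2 (MAX): max(3, 6, 9) = 9
n2 (MIN): min(6, 9) = 6
r (MAX): max(1, 6) = 6

6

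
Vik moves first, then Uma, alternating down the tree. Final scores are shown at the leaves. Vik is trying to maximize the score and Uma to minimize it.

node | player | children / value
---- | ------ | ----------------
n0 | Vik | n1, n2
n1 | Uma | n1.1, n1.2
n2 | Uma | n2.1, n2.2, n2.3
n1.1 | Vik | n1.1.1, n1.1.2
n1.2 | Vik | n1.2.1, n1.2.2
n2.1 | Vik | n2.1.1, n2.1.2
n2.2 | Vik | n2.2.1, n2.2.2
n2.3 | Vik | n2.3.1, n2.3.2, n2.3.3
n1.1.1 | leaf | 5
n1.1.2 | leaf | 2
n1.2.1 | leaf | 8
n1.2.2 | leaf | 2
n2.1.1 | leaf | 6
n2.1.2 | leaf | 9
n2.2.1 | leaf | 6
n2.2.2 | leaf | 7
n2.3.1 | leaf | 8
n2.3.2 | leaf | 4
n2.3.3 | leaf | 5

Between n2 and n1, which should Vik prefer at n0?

n2

n2.1 (Vik): max(6, 9) = 9
n2.2 (Vik): max(6, 7) = 7
n2.3 (Vik): max(8, 4, 5) = 8
n2 (Uma): min(9, 7, 8) = 7
n1.1 (Vik): max(5, 2) = 5
n1.2 (Vik): max(8, 2) = 8
n1 (Uma): min(5, 8) = 5
Vik prefers the higher value; n2=7, n1=5. n2 is better since 7 > 5.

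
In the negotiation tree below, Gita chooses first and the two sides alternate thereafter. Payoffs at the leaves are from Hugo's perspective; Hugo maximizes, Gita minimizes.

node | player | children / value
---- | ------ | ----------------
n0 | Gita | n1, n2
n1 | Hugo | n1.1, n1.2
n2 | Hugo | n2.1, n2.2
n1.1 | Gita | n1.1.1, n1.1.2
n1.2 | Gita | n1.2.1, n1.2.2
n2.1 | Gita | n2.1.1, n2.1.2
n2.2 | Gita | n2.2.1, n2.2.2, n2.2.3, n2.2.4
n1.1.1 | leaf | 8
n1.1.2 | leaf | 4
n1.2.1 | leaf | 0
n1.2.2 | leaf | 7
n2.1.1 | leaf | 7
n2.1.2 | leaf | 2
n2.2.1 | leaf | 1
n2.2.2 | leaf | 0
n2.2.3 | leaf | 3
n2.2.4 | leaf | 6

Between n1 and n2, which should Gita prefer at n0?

n2

n1.1 (Gita): min(8, 4) = 4
n1.2 (Gita): min(0, 7) = 0
n1 (Hugo): max(4, 0) = 4
n2.1 (Gita): min(7, 2) = 2
n2.2 (Gita): min(1, 0, 3, 6) = 0
n2 (Hugo): max(2, 0) = 2
Gita prefers the lower value; n1=4, n2=2. n2 is better since 2 < 4.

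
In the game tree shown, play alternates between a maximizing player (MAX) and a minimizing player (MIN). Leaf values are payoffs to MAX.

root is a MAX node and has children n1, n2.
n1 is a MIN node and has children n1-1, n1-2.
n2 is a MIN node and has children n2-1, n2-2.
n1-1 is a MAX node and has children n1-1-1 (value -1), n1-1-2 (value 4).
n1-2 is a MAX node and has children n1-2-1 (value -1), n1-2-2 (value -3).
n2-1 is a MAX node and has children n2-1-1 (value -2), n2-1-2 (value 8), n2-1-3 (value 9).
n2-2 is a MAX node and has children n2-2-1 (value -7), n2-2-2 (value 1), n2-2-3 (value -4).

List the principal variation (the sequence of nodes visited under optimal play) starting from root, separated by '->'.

root -> n2 -> n2-2 -> n2-2-2

n1-1 (MAX): max(-1, 4) = 4
n1-2 (MAX): max(-1, -3) = -1
n1 (MIN): min(4, -1) = -1
n2-1 (MAX): max(-2, 8, 9) = 9
n2-2 (MAX): max(-7, 1, -4) = 1
n2 (MIN): min(9, 1) = 1
root (MAX): max(-1, 1) = 1
At root, MAX picks n2 (highest: 1).
At n2, MIN picks n2-2 (lowest: 1).
At n2-2, MAX picks n2-2-2 (highest: 1).
Terminal value 1.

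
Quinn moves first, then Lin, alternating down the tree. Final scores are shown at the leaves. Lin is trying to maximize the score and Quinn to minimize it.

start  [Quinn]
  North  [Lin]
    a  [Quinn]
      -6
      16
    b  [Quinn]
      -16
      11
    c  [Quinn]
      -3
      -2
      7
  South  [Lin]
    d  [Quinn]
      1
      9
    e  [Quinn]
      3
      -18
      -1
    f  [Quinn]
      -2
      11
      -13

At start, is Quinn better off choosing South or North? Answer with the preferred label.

North

d (Quinn): min(1, 9) = 1
e (Quinn): min(3, -18, -1) = -18
f (Quinn): min(-2, 11, -13) = -13
South (Lin): max(1, -18, -13) = 1
a (Quinn): min(-6, 16) = -6
b (Quinn): min(-16, 11) = -16
c (Quinn): min(-3, -2, 7) = -3
North (Lin): max(-6, -16, -3) = -3
Quinn prefers the lower value; South=1, North=-3. North is better since -3 < 1.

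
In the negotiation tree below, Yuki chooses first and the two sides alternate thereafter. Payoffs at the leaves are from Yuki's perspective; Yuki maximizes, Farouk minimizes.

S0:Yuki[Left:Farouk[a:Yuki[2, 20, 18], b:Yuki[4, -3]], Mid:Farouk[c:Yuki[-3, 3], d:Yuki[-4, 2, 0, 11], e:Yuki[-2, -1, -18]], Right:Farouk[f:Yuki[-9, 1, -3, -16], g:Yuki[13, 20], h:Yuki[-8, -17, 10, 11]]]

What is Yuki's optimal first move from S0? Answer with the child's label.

a (Yuki): max(2, 20, 18) = 20
b (Yuki): max(4, -3) = 4
Left (Farouk): min(20, 4) = 4
c (Yuki): max(-3, 3) = 3
d (Yuki): max(-4, 2, 0, 11) = 11
e (Yuki): max(-2, -1, -18) = -1
Mid (Farouk): min(3, 11, -1) = -1
f (Yuki): max(-9, 1, -3, -16) = 1
g (Yuki): max(13, 20) = 20
h (Yuki): max(-8, -17, 10, 11) = 11
Right (Farouk): min(1, 20, 11) = 1
S0 (Yuki): max(4, -1, 1) = 4
Yuki at S0 wants the highest of {Left=4, Mid=-1, Right=1}, so chooses Left.

Left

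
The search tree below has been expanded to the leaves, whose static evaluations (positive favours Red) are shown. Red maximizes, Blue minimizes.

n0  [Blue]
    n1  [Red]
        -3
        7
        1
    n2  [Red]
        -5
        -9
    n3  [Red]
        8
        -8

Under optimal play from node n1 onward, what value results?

7

n1 (Red): max(-3, 7, 1) = 7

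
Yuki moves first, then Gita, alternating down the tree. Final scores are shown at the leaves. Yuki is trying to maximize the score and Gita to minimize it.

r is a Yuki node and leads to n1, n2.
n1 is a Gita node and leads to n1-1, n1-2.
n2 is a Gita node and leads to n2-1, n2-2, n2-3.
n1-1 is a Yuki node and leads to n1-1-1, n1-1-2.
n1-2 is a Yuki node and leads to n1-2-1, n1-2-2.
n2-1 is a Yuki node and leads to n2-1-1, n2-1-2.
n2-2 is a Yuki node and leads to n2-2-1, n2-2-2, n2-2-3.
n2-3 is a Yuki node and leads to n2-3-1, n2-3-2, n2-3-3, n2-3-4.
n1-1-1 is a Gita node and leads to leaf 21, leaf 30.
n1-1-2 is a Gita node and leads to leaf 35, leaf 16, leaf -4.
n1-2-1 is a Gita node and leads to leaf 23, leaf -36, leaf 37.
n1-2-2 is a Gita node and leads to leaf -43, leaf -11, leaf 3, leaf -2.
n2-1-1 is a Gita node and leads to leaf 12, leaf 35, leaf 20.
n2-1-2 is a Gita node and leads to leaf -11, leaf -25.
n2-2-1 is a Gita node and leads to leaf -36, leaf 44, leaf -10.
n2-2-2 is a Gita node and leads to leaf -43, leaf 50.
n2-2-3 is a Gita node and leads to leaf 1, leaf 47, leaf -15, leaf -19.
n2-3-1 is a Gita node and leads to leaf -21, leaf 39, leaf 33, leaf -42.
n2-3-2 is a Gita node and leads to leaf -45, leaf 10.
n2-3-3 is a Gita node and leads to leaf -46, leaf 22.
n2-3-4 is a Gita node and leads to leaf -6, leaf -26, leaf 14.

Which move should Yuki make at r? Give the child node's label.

n1-1-1 (Gita): min(21, 30) = 21
n1-1-2 (Gita): min(35, 16, -4) = -4
n1-1 (Yuki): max(21, -4) = 21
n1-2-1 (Gita): min(23, -36, 37) = -36
n1-2-2 (Gita): min(-43, -11, 3, -2) = -43
n1-2 (Yuki): max(-36, -43) = -36
n1 (Gita): min(21, -36) = -36
n2-1-1 (Gita): min(12, 35, 20) = 12
n2-1-2 (Gita): min(-11, -25) = -25
n2-1 (Yuki): max(12, -25) = 12
n2-2-1 (Gita): min(-36, 44, -10) = -36
n2-2-2 (Gita): min(-43, 50) = -43
n2-2-3 (Gita): min(1, 47, -15, -19) = -19
n2-2 (Yuki): max(-36, -43, -19) = -19
n2-3-1 (Gita): min(-21, 39, 33, -42) = -42
n2-3-2 (Gita): min(-45, 10) = -45
n2-3-3 (Gita): min(-46, 22) = -46
n2-3-4 (Gita): min(-6, -26, 14) = -26
n2-3 (Yuki): max(-42, -45, -46, -26) = -26
n2 (Gita): min(12, -19, -26) = -26
r (Yuki): max(-36, -26) = -26
Yuki at r wants the highest of {n1=-36, n2=-26}, so chooses n2.

n2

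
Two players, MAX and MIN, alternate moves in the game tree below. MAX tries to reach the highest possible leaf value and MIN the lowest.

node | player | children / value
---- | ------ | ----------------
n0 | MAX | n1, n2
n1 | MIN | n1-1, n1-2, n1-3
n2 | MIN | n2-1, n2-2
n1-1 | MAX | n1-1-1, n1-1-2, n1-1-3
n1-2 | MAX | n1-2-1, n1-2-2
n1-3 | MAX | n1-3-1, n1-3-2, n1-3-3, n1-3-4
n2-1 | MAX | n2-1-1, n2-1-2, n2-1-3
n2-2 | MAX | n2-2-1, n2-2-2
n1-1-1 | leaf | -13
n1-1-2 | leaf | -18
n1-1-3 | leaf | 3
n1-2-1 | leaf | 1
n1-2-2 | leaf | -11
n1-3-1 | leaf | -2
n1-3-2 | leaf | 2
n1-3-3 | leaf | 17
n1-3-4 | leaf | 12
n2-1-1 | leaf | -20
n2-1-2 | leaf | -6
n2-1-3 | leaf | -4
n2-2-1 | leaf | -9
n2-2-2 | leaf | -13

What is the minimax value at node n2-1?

n2-1 (MAX): max(-20, -6, -4) = -4

-4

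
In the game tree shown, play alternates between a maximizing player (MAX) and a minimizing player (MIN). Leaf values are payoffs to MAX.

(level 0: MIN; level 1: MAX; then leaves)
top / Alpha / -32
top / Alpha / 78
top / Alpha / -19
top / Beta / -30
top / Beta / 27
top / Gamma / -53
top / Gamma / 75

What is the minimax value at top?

Alpha (MAX): max(-32, 78, -19) = 78
Beta (MAX): max(-30, 27) = 27
Gamma (MAX): max(-53, 75) = 75
top (MIN): min(78, 27, 75) = 27

27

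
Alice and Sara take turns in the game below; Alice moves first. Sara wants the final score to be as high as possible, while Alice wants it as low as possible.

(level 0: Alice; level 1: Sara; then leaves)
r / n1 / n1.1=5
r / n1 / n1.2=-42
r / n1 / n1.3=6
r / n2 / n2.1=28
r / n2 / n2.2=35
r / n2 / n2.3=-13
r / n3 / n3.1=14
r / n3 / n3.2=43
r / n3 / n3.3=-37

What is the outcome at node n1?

6

n1 (Sara): max(5, -42, 6) = 6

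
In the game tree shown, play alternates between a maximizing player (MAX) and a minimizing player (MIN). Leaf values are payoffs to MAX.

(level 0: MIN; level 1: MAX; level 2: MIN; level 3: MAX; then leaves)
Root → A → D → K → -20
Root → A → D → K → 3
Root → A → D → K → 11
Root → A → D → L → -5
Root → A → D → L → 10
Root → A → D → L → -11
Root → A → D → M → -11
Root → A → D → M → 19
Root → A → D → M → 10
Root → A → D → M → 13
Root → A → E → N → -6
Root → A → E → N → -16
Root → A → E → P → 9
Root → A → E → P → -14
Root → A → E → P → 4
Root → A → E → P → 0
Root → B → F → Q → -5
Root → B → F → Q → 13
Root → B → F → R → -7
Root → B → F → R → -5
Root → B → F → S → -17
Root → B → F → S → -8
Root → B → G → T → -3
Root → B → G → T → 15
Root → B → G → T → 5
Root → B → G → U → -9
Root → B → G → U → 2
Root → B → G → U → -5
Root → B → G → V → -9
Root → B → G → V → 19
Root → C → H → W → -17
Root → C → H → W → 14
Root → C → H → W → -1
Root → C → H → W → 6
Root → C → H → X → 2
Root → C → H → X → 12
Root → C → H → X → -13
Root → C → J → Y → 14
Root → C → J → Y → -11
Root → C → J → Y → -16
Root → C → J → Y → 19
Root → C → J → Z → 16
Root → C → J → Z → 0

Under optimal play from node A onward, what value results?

10

K (MAX): max(-20, 3, 11) = 11
L (MAX): max(-5, 10, -11) = 10
M (MAX): max(-11, 19, 10, 13) = 19
D (MIN): min(11, 10, 19) = 10
N (MAX): max(-6, -16) = -6
P (MAX): max(9, -14, 4, 0) = 9
E (MIN): min(-6, 9) = -6
A (MAX): max(10, -6) = 10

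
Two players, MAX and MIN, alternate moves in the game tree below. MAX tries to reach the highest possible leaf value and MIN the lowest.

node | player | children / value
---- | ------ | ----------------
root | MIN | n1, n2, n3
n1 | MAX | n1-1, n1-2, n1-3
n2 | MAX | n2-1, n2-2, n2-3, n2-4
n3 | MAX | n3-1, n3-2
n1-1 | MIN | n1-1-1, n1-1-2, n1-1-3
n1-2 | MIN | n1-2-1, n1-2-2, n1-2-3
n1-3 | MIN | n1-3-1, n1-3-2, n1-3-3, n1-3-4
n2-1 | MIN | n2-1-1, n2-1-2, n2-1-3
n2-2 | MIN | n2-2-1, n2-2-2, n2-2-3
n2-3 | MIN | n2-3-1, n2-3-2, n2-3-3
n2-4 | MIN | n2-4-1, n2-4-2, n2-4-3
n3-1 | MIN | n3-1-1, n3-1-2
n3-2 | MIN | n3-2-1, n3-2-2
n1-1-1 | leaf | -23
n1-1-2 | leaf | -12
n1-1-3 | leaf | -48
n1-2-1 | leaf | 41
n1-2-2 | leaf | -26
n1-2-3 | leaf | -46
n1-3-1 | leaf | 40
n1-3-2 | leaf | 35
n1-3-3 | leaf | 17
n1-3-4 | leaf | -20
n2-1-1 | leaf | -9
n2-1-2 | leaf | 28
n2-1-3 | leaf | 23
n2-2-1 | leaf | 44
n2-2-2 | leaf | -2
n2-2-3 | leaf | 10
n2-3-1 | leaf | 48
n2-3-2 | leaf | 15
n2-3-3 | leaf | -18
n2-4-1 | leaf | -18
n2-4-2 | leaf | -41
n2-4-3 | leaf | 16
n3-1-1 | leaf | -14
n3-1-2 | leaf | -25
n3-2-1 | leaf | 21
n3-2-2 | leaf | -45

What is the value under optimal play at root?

-25

n1-1 (MIN): min(-23, -12, -48) = -48
n1-2 (MIN): min(41, -26, -46) = -46
n1-3 (MIN): min(40, 35, 17, -20) = -20
n1 (MAX): max(-48, -46, -20) = -20
n2-1 (MIN): min(-9, 28, 23) = -9
n2-2 (MIN): min(44, -2, 10) = -2
n2-3 (MIN): min(48, 15, -18) = -18
n2-4 (MIN): min(-18, -41, 16) = -41
n2 (MAX): max(-9, -2, -18, -41) = -2
n3-1 (MIN): min(-14, -25) = -25
n3-2 (MIN): min(21, -45) = -45
n3 (MAX): max(-25, -45) = -25
root (MIN): min(-20, -2, -25) = -25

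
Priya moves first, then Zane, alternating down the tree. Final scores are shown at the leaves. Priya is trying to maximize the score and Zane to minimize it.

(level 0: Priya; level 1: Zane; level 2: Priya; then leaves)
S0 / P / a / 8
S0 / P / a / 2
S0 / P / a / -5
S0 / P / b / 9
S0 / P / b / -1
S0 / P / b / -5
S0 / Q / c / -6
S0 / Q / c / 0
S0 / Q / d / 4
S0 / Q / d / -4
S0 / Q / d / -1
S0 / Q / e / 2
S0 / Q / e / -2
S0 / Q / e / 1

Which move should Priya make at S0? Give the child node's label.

P

a (Priya): max(8, 2, -5) = 8
b (Priya): max(9, -1, -5) = 9
P (Zane): min(8, 9) = 8
c (Priya): max(-6, 0) = 0
d (Priya): max(4, -4, -1) = 4
e (Priya): max(2, -2, 1) = 2
Q (Zane): min(0, 4, 2) = 0
S0 (Priya): max(8, 0) = 8
Priya at S0 wants the highest of {P=8, Q=0}, so chooses P.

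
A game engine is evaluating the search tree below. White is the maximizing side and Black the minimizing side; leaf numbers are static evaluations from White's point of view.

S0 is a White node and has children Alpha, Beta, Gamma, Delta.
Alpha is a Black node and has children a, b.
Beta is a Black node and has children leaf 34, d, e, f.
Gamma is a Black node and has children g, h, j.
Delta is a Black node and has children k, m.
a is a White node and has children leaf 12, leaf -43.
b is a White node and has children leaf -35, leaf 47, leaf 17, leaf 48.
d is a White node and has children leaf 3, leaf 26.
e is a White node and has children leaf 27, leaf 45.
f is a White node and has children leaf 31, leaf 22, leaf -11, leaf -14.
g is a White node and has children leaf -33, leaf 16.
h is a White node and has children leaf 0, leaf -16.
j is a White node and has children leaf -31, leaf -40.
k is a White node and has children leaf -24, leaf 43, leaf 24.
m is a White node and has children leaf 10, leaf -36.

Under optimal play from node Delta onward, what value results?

k (White): max(-24, 43, 24) = 43
m (White): max(10, -36) = 10
Delta (Black): min(43, 10) = 10

10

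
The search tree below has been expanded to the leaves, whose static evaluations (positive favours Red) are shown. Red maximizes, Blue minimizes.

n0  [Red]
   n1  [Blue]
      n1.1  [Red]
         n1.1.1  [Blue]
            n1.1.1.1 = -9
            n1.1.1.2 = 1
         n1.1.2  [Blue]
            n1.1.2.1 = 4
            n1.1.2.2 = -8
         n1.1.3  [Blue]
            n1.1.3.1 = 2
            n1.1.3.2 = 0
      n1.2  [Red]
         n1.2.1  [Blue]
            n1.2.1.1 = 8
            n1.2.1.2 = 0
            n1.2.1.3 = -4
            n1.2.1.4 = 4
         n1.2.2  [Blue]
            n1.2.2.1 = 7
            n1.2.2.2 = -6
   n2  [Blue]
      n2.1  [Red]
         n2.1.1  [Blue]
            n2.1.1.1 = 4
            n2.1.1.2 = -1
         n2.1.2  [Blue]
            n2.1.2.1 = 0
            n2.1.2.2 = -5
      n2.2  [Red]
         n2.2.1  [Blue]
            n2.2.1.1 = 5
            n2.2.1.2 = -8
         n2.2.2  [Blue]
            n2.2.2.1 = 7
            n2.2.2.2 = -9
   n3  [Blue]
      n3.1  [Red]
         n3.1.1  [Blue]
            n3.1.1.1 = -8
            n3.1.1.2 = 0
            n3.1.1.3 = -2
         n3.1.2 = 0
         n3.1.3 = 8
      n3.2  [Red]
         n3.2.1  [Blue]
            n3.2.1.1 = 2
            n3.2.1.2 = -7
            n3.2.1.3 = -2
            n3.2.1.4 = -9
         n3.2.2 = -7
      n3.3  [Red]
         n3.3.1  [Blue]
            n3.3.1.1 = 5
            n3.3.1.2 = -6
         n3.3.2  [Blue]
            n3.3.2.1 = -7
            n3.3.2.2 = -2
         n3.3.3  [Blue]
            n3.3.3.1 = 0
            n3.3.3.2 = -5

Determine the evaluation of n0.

-4

n1.1.1 (Blue): min(-9, 1) = -9
n1.1.2 (Blue): min(4, -8) = -8
n1.1.3 (Blue): min(2, 0) = 0
n1.1 (Red): max(-9, -8, 0) = 0
n1.2.1 (Blue): min(8, 0, -4, 4) = -4
n1.2.2 (Blue): min(7, -6) = -6
n1.2 (Red): max(-4, -6) = -4
n1 (Blue): min(0, -4) = -4
n2.1.1 (Blue): min(4, -1) = -1
n2.1.2 (Blue): min(0, -5) = -5
n2.1 (Red): max(-1, -5) = -1
n2.2.1 (Blue): min(5, -8) = -8
n2.2.2 (Blue): min(7, -9) = -9
n2.2 (Red): max(-8, -9) = -8
n2 (Blue): min(-1, -8) = -8
n3.1.1 (Blue): min(-8, 0, -2) = -8
n3.1 (Red): max(-8, 0, 8) = 8
n3.2.1 (Blue): min(2, -7, -2, -9) = -9
n3.2 (Red): max(-9, -7) = -7
n3.3.1 (Blue): min(5, -6) = -6
n3.3.2 (Blue): min(-7, -2) = -7
n3.3.3 (Blue): min(0, -5) = -5
n3.3 (Red): max(-6, -7, -5) = -5
n3 (Blue): min(8, -7, -5) = -7
n0 (Red): max(-4, -8, -7) = -4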